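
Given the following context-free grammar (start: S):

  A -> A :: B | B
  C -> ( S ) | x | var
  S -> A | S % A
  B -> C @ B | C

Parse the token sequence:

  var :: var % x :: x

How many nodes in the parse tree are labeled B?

4

[S [S [A [A [B [C var]]] :: [B [C var]]]] % [A [A [B [C x]]] :: [B [C x]]]]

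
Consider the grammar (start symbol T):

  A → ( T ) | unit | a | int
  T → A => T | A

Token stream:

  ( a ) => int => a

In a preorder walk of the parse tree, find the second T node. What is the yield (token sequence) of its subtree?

a

[T [A ( [T [A a]] )] => [T [A int] => [T [A a]]]]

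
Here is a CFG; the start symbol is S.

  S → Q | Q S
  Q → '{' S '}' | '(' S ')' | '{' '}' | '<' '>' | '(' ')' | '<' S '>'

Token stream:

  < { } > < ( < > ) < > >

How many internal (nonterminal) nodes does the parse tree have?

12

[S [Q < [S [Q { }]] >] [S [Q < [S [Q ( [S [Q < >]] )] [S [Q < >]]] >]]]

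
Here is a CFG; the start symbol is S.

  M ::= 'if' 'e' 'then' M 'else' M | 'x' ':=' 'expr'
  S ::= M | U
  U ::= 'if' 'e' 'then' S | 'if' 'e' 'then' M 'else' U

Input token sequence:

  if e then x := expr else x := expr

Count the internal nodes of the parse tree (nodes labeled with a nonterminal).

4

[S [M if e then [M x := expr] else [M x := expr]]]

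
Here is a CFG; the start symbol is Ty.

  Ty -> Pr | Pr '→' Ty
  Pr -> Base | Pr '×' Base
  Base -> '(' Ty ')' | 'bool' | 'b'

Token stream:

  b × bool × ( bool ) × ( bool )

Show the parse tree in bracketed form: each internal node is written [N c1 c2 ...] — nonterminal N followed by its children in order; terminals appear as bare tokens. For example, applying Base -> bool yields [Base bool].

Ty
Pr
Pr × Base
Pr × Base × Base
Pr × Base × Base × Base
Base × Base × Base × Base
b × Base × Base × Base
b × bool × Base × Base
b × bool × ( Ty ) × Base
b × bool × ( Pr ) × Base
b × bool × ( Base ) × Base
b × bool × ( bool ) × Base
b × bool × ( bool ) × ( Ty )
b × bool × ( bool ) × ( Pr )
b × bool × ( bool ) × ( Base )
b × bool × ( bool ) × ( bool )

[Ty [Pr [Pr [Pr [Pr [Base b]] × [Base bool]] × [Base ( [Ty [Pr [Base bool]]] )]] × [Base ( [Ty [Pr [Base bool]]] )]]]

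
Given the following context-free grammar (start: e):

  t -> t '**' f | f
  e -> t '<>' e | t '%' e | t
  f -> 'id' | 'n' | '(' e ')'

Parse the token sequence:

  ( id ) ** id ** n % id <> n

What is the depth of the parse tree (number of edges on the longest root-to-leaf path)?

8

[e [t [t [t [f ( [e [t [f id]]] )]] ** [f id]] ** [f n]] % [e [t [f id]] <> [e [t [f n]]]]]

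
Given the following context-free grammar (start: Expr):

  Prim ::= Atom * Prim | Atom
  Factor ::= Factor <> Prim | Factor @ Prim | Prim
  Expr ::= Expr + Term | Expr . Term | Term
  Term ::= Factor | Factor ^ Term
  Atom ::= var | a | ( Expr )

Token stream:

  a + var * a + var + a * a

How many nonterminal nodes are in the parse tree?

24

[Expr [Expr [Expr [Expr [Term [Factor [Prim [Atom a]]]]] + [Term [Factor [Prim [Atom var] * [Prim [Atom a]]]]]] + [Term [Factor [Prim [Atom var]]]]] + [Term [Factor [Prim [Atom a] * [Prim [Atom a]]]]]]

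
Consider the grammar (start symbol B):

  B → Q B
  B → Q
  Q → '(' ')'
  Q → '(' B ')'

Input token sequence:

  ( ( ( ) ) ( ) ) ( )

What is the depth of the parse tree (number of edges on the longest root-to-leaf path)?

6

[B [Q ( [B [Q ( [B [Q ( )]] )] [B [Q ( )]]] )] [B [Q ( )]]]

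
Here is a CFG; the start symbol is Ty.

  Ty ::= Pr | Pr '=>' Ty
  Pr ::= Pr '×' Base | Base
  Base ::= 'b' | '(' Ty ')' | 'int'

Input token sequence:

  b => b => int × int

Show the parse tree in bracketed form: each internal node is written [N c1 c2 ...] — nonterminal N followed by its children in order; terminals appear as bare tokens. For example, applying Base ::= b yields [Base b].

[Ty [Pr [Base b]] => [Ty [Pr [Base b]] => [Ty [Pr [Pr [Base int]] × [Base int]]]]]

Ty
Pr => Ty
Base => Ty
b => Ty
b => Pr => Ty
b => Base => Ty
b => b => Ty
b => b => Pr
b => b => Pr × Base
b => b => Base × Base
b => b => int × Base
b => b => int × int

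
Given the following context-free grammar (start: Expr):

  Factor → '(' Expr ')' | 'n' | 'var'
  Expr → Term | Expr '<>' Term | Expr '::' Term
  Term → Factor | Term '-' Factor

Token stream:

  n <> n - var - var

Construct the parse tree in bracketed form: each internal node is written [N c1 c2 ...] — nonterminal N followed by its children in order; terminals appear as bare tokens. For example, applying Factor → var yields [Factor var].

Expr
Expr <> Term
Term <> Term
Factor <> Term
n <> Term
n <> Term - Factor
n <> Term - Factor - Factor
n <> Factor - Factor - Factor
n <> n - Factor - Factor
n <> n - var - Factor
n <> n - var - var

[Expr [Expr [Term [Factor n]]] <> [Term [Term [Term [Factor n]] - [Factor var]] - [Factor var]]]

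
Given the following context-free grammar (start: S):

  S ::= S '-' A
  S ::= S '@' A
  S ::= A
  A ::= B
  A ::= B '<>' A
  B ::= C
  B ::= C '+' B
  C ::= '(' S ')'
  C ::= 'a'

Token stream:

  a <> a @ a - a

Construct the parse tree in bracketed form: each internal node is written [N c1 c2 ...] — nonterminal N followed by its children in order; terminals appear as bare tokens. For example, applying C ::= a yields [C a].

[S [S [S [A [B [C a]] <> [A [B [C a]]]]] @ [A [B [C a]]]] - [A [B [C a]]]]

S
S - A
S @ A - A
A @ A - A
B <> A @ A - A
C <> A @ A - A
a <> A @ A - A
a <> B @ A - A
a <> C @ A - A
a <> a @ A - A
a <> a @ B - A
a <> a @ C - A
a <> a @ a - A
a <> a @ a - B
a <> a @ a - C
a <> a @ a - a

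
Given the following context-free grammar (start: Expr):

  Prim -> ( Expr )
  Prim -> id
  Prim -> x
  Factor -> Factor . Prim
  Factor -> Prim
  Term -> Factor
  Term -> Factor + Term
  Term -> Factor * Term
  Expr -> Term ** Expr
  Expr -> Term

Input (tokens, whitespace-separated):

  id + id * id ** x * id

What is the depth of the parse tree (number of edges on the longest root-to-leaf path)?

[Expr [Term [Factor [Prim id]] + [Term [Factor [Prim id]] * [Term [Factor [Prim id]]]]] ** [Expr [Term [Factor [Prim x]] * [Term [Factor [Prim id]]]]]]

6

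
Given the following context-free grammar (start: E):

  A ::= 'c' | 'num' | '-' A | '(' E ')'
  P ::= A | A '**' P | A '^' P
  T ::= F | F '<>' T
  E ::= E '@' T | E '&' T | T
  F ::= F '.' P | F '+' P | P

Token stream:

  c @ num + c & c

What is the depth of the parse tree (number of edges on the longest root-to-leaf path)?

7

[E [E [E [T [F [P [A c]]]]] @ [T [F [F [P [A num]]] + [P [A c]]]]] & [T [F [P [A c]]]]]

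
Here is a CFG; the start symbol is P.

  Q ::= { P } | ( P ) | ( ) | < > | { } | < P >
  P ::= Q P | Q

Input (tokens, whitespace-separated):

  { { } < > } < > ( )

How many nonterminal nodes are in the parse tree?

[P [Q { [P [Q { }] [P [Q < >]]] }] [P [Q < >] [P [Q ( )]]]]

10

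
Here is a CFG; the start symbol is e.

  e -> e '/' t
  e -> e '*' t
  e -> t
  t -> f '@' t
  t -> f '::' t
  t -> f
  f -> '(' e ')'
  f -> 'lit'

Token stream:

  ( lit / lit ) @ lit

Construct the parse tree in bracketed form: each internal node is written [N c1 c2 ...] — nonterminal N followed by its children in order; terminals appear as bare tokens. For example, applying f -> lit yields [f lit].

e
t
f @ t
( e ) @ t
( e / t ) @ t
( t / t ) @ t
( f / t ) @ t
( lit / t ) @ t
( lit / f ) @ t
( lit / lit ) @ t
( lit / lit ) @ f
( lit / lit ) @ lit

[e [t [f ( [e [e [t [f lit]]] / [t [f lit]]] )] @ [t [f lit]]]]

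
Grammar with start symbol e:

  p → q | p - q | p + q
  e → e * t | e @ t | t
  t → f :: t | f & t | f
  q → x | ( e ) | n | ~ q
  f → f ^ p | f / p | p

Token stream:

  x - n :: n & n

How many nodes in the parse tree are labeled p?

[e [t [f [p [p [q x]] - [q n]]] :: [t [f [p [q n]]] & [t [f [p [q n]]]]]]]

4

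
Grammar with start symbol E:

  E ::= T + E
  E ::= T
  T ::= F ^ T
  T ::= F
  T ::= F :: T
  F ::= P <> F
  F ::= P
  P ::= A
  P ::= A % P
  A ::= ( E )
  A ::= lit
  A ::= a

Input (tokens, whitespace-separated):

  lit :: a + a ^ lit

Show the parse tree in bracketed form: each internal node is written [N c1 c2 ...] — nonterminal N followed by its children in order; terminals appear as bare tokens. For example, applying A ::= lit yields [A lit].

E
T + E
F :: T + E
P :: T + E
A :: T + E
lit :: T + E
lit :: F + E
lit :: P + E
lit :: A + E
lit :: a + E
lit :: a + T
lit :: a + F ^ T
lit :: a + P ^ T
lit :: a + A ^ T
lit :: a + a ^ T
lit :: a + a ^ F
lit :: a + a ^ P
lit :: a + a ^ A
lit :: a + a ^ lit

[E [T [F [P [A lit]]] :: [T [F [P [A a]]]]] + [E [T [F [P [A a]]] ^ [T [F [P [A lit]]]]]]]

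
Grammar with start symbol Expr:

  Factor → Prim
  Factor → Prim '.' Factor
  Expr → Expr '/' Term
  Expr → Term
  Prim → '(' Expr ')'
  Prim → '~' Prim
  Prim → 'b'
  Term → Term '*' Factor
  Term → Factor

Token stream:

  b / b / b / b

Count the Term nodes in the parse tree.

4

[Expr [Expr [Expr [Expr [Term [Factor [Prim b]]]] / [Term [Factor [Prim b]]]] / [Term [Factor [Prim b]]]] / [Term [Factor [Prim b]]]]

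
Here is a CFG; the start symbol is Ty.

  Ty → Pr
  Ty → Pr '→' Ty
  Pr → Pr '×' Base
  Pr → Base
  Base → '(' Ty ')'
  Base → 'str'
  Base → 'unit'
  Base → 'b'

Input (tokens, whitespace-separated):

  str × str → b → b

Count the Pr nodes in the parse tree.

4

[Ty [Pr [Pr [Base str]] × [Base str]] → [Ty [Pr [Base b]] → [Ty [Pr [Base b]]]]]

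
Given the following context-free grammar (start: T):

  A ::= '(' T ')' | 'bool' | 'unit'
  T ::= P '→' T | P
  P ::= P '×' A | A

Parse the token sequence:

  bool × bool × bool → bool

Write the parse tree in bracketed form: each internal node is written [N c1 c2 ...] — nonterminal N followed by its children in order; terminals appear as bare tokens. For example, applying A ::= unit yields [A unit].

[T [P [P [P [A bool]] × [A bool]] × [A bool]] → [T [P [A bool]]]]

T
P → T
P × A → T
P × A × A → T
A × A × A → T
bool × A × A → T
bool × bool × A → T
bool × bool × bool → T
bool × bool × bool → P
bool × bool × bool → A
bool × bool × bool → bool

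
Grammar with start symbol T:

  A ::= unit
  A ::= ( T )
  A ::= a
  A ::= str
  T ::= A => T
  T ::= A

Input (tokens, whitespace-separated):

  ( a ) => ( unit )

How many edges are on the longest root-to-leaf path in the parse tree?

5

[T [A ( [T [A a]] )] => [T [A ( [T [A unit]] )]]]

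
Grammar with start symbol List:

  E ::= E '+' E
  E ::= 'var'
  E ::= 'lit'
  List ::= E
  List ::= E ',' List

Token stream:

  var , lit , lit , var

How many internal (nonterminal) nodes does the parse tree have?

[List [E var] , [List [E lit] , [List [E lit] , [List [E var]]]]]

8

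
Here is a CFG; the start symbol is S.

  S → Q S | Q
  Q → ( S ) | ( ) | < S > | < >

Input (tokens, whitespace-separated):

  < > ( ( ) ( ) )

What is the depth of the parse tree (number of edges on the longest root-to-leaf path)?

6

[S [Q < >] [S [Q ( [S [Q ( )] [S [Q ( )]]] )]]]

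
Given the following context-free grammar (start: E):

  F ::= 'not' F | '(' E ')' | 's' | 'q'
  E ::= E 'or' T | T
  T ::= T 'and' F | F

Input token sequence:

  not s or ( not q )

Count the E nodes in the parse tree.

3

[E [E [T [F not [F s]]]] or [T [F ( [E [T [F not [F q]]]] )]]]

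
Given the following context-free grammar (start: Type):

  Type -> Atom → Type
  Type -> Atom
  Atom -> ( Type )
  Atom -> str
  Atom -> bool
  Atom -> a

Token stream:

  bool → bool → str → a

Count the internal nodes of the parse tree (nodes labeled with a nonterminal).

[Type [Atom bool] → [Type [Atom bool] → [Type [Atom str] → [Type [Atom a]]]]]

8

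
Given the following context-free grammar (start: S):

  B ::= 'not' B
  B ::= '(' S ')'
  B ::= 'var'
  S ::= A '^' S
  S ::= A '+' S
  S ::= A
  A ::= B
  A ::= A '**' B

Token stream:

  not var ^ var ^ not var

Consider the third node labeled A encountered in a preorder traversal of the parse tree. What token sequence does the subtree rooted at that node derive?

[S [A [B not [B var]]] ^ [S [A [B var]] ^ [S [A [B not [B var]]]]]]

not var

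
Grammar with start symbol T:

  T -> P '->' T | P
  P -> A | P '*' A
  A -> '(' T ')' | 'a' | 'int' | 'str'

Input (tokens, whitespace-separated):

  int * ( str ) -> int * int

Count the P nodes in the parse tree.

5

[T [P [P [A int]] * [A ( [T [P [A str]]] )]] -> [T [P [P [A int]] * [A int]]]]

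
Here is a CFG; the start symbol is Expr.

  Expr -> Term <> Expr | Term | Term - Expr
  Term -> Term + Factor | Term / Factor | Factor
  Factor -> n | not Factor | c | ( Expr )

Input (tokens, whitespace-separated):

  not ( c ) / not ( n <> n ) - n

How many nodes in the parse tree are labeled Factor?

[Expr [Term [Term [Factor not [Factor ( [Expr [Term [Factor c]]] )]]] / [Factor not [Factor ( [Expr [Term [Factor n]] <> [Expr [Term [Factor n]]]] )]]] - [Expr [Term [Factor n]]]]

8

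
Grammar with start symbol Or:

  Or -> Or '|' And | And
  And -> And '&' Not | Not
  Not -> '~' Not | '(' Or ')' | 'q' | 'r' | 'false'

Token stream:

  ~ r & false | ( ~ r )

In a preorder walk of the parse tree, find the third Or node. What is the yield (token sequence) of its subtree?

~ r

[Or [Or [And [And [Not ~ [Not r]]] & [Not false]]] | [And [Not ( [Or [And [Not ~ [Not r]]]] )]]]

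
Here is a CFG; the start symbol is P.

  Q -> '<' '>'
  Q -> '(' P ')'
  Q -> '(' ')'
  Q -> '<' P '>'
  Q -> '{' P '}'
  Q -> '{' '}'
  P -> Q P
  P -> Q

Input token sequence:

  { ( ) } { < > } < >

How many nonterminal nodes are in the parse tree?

[P [Q { [P [Q ( )]] }] [P [Q { [P [Q < >]] }] [P [Q < >]]]]

10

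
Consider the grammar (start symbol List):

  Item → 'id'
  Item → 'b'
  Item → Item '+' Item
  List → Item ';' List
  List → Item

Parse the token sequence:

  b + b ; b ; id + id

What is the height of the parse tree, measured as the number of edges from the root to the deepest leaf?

[List [Item [Item b] + [Item b]] ; [List [Item b] ; [List [Item [Item id] + [Item id]]]]]

5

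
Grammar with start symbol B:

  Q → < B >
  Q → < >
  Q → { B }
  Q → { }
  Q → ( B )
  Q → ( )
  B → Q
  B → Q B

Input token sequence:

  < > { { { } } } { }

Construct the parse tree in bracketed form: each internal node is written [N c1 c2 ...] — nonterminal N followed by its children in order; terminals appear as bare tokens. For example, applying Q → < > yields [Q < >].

[B [Q < >] [B [Q { [B [Q { [B [Q { }]] }]] }] [B [Q { }]]]]

B
Q B
< > B
< > Q B
< > { B } B
< > { Q } B
< > { { B } } B
< > { { Q } } B
< > { { { } } } B
< > { { { } } } Q
< > { { { } } } { }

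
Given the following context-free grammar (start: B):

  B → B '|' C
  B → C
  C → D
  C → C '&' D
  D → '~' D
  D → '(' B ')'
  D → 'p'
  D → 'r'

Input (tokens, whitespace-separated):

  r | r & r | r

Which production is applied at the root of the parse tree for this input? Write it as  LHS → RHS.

[B [B [B [C [D r]]] | [C [C [D r]] & [D r]]] | [C [D r]]]

B → B '|' C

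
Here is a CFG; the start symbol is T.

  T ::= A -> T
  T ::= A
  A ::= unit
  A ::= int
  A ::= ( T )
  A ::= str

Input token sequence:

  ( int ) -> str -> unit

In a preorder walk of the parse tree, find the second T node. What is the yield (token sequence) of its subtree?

[T [A ( [T [A int]] )] -> [T [A str] -> [T [A unit]]]]

int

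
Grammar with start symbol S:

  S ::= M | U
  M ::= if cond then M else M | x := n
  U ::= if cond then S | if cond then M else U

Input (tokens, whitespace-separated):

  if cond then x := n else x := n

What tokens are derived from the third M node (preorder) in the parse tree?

[S [M if cond then [M x := n] else [M x := n]]]

x := n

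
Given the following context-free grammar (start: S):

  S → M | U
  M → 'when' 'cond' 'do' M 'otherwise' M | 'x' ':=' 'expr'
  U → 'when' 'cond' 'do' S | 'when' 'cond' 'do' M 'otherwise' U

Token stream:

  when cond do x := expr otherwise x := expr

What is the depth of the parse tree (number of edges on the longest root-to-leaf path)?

3

[S [M when cond do [M x := expr] otherwise [M x := expr]]]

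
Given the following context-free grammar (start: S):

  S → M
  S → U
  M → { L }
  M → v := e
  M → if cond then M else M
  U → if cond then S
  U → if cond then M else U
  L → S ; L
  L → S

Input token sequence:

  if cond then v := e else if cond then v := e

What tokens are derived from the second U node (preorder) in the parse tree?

[S [U if cond then [M v := e] else [U if cond then [S [M v := e]]]]]

if cond then v := e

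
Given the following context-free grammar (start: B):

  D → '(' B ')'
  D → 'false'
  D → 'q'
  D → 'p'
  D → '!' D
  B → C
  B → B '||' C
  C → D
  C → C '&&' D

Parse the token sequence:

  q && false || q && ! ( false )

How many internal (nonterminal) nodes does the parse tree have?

14

[B [B [C [C [D q]] && [D false]]] || [C [C [D q]] && [D ! [D ( [B [C [D false]]] )]]]]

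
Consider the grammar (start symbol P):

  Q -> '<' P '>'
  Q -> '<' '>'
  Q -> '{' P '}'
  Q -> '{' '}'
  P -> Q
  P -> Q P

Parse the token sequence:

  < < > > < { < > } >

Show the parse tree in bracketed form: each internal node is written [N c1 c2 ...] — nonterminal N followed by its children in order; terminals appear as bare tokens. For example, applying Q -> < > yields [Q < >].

P
Q P
< P > P
< Q > P
< < > > P
< < > > Q
< < > > < P >
< < > > < Q >
< < > > < { P } >
< < > > < { Q } >
< < > > < { < > } >

[P [Q < [P [Q < >]] >] [P [Q < [P [Q { [P [Q < >]] }]] >]]]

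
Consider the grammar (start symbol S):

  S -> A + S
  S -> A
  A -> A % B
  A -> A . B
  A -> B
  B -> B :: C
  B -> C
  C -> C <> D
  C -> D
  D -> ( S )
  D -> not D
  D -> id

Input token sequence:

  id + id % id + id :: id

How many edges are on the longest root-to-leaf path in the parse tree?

8

[S [A [B [C [D id]]]] + [S [A [A [B [C [D id]]]] % [B [C [D id]]]] + [S [A [B [B [C [D id]]] :: [C [D id]]]]]]]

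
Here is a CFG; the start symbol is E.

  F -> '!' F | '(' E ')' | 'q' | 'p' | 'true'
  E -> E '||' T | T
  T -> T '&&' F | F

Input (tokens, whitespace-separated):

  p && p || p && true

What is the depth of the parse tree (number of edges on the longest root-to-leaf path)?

[E [E [T [T [F p]] && [F p]]] || [T [T [F p]] && [F true]]]

5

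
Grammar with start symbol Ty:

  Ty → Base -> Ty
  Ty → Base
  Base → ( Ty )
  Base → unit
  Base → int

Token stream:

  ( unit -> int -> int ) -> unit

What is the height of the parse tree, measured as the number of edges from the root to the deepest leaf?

[Ty [Base ( [Ty [Base unit] -> [Ty [Base int] -> [Ty [Base int]]]] )] -> [Ty [Base unit]]]

6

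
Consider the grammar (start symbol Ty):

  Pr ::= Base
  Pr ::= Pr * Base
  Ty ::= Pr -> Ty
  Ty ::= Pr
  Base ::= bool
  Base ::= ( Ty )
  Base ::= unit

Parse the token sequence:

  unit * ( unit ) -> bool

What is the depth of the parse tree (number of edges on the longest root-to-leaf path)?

[Ty [Pr [Pr [Base unit]] * [Base ( [Ty [Pr [Base unit]]] )]] -> [Ty [Pr [Base bool]]]]

6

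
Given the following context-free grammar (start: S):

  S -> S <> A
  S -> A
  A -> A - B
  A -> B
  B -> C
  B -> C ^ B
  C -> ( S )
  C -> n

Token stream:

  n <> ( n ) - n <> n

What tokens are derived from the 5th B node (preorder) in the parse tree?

n

[S [S [S [A [B [C n]]]] <> [A [A [B [C ( [S [A [B [C n]]]] )]]] - [B [C n]]]] <> [A [B [C n]]]]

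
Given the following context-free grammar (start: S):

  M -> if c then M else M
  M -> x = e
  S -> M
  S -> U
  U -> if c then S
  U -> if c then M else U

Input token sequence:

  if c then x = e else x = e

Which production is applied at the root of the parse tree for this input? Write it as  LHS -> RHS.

[S [M if c then [M x = e] else [M x = e]]]

S -> M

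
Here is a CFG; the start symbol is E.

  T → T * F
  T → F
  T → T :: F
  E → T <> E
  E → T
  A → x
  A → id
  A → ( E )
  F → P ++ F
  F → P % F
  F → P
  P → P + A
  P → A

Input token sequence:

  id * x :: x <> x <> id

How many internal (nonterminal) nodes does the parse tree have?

23

[E [T [T [T [F [P [A id]]]] * [F [P [A x]]]] :: [F [P [A x]]]] <> [E [T [F [P [A x]]]] <> [E [T [F [P [A id]]]]]]]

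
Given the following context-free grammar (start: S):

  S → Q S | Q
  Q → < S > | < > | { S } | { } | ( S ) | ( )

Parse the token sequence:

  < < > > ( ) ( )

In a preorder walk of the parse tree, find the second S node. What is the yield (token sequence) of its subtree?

< >

[S [Q < [S [Q < >]] >] [S [Q ( )] [S [Q ( )]]]]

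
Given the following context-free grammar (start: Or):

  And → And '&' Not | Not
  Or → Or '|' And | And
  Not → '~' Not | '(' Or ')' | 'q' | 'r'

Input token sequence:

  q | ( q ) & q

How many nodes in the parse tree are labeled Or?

[Or [Or [And [Not q]]] | [And [And [Not ( [Or [And [Not q]]] )]] & [Not q]]]

3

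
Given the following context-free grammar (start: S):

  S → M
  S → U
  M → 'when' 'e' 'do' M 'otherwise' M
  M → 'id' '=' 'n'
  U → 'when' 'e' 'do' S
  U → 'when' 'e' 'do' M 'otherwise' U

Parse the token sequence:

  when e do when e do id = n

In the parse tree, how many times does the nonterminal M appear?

1

[S [U when e do [S [U when e do [S [M id = n]]]]]]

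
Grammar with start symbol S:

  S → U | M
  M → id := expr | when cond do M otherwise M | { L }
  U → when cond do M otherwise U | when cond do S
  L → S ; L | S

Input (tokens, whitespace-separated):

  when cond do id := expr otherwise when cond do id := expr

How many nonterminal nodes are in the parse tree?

6

[S [U when cond do [M id := expr] otherwise [U when cond do [S [M id := expr]]]]]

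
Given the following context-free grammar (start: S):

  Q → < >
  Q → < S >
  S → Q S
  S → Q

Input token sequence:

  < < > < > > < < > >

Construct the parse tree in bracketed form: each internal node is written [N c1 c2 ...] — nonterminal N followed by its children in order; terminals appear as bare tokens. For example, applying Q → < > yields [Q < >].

[S [Q < [S [Q < >] [S [Q < >]]] >] [S [Q < [S [Q < >]] >]]]

S
Q S
< S > S
< Q S > S
< < > S > S
< < > Q > S
< < > < > > S
< < > < > > Q
< < > < > > < S >
< < > < > > < Q >
< < > < > > < < > >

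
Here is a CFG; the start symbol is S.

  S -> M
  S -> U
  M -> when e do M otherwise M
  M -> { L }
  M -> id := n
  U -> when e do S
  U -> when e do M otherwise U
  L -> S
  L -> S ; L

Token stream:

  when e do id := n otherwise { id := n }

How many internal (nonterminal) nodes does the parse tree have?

7

[S [M when e do [M id := n] otherwise [M { [L [S [M id := n]]] }]]]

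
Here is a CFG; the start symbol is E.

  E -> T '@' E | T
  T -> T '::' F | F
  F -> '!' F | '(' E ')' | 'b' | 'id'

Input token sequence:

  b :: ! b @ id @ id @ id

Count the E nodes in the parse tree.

4

[E [T [T [F b]] :: [F ! [F b]]] @ [E [T [F id]] @ [E [T [F id]] @ [E [T [F id]]]]]]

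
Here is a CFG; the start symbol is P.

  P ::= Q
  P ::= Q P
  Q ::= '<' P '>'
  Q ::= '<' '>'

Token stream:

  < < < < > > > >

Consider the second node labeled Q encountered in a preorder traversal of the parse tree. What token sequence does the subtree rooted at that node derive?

< < < > > >

[P [Q < [P [Q < [P [Q < [P [Q < >]] >]] >]] >]]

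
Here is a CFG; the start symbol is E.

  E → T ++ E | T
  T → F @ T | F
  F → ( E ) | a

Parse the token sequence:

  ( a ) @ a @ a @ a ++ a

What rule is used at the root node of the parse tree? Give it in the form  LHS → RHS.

[E [T [F ( [E [T [F a]]] )] @ [T [F a] @ [T [F a] @ [T [F a]]]]] ++ [E [T [F a]]]]

E → T ++ E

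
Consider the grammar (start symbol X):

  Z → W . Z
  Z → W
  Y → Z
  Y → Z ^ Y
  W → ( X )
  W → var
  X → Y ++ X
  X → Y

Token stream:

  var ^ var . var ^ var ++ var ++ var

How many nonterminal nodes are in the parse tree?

20

[X [Y [Z [W var]] ^ [Y [Z [W var] . [Z [W var]]] ^ [Y [Z [W var]]]]] ++ [X [Y [Z [W var]]] ++ [X [Y [Z [W var]]]]]]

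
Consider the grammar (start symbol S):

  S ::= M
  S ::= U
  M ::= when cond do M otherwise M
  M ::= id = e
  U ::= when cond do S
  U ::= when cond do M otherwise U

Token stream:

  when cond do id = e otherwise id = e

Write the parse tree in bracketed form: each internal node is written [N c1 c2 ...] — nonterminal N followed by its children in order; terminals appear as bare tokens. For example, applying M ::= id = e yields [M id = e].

S
M
when cond do M otherwise M
when cond do id = e otherwise M
when cond do id = e otherwise id = e

[S [M when cond do [M id = e] otherwise [M id = e]]]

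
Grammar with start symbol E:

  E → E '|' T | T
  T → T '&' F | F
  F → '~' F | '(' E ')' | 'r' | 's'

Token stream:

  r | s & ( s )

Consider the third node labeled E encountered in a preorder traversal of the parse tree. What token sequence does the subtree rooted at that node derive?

s

[E [E [T [F r]]] | [T [T [F s]] & [F ( [E [T [F s]]] )]]]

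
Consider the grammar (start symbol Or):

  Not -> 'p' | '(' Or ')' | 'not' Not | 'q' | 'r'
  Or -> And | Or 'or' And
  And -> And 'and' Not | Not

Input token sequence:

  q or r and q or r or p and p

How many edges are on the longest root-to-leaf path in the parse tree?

6

[Or [Or [Or [Or [And [Not q]]] or [And [And [Not r]] and [Not q]]] or [And [Not r]]] or [And [And [Not p]] and [Not p]]]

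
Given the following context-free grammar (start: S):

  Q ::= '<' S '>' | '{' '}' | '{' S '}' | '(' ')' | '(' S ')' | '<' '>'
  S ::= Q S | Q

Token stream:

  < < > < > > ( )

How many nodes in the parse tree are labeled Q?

4

[S [Q < [S [Q < >] [S [Q < >]]] >] [S [Q ( )]]]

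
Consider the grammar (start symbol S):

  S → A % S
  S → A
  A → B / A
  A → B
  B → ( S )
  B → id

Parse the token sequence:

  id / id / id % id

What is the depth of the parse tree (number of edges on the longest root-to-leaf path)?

5

[S [A [B id] / [A [B id] / [A [B id]]]] % [S [A [B id]]]]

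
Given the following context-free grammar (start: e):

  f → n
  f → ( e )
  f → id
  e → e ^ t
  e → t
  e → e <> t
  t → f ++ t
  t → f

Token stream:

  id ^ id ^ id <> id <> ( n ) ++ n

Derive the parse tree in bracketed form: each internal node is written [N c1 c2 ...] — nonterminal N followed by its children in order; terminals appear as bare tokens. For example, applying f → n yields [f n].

e
e <> t
e <> t <> t
e ^ t <> t <> t
e ^ t ^ t <> t <> t
t ^ t ^ t <> t <> t
f ^ t ^ t <> t <> t
id ^ t ^ t <> t <> t
id ^ f ^ t <> t <> t
id ^ id ^ t <> t <> t
id ^ id ^ f <> t <> t
id ^ id ^ id <> t <> t
id ^ id ^ id <> f <> t
id ^ id ^ id <> id <> t
id ^ id ^ id <> id <> f ++ t
id ^ id ^ id <> id <> ( e ) ++ t
id ^ id ^ id <> id <> ( t ) ++ t
id ^ id ^ id <> id <> ( f ) ++ t
id ^ id ^ id <> id <> ( n ) ++ t
id ^ id ^ id <> id <> ( n ) ++ f
id ^ id ^ id <> id <> ( n ) ++ n

[e [e [e [e [e [t [f id]]] ^ [t [f id]]] ^ [t [f id]]] <> [t [f id]]] <> [t [f ( [e [t [f n]]] )] ++ [t [f n]]]]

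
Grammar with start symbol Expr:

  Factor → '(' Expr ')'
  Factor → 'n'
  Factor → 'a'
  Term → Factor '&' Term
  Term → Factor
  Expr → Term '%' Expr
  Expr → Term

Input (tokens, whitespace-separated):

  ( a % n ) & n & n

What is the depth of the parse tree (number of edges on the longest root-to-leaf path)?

7

[Expr [Term [Factor ( [Expr [Term [Factor a]] % [Expr [Term [Factor n]]]] )] & [Term [Factor n] & [Term [Factor n]]]]]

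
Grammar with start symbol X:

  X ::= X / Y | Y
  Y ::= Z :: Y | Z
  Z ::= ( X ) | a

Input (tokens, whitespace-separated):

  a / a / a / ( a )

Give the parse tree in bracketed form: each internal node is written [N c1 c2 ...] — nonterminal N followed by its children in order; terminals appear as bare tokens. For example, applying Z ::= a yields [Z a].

X
X / Y
X / Y / Y
X / Y / Y / Y
Y / Y / Y / Y
Z / Y / Y / Y
a / Y / Y / Y
a / Z / Y / Y
a / a / Y / Y
a / a / Z / Y
a / a / a / Y
a / a / a / Z
a / a / a / ( X )
a / a / a / ( Y )
a / a / a / ( Z )
a / a / a / ( a )

[X [X [X [X [Y [Z a]]] / [Y [Z a]]] / [Y [Z a]]] / [Y [Z ( [X [Y [Z a]]] )]]]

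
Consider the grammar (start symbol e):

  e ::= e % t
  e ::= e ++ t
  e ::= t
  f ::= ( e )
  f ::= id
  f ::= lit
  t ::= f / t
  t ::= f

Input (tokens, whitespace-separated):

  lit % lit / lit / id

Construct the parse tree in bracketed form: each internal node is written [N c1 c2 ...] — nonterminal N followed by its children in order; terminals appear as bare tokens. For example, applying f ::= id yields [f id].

e
e % t
t % t
f % t
lit % t
lit % f / t
lit % lit / t
lit % lit / f / t
lit % lit / lit / t
lit % lit / lit / f
lit % lit / lit / id

[e [e [t [f lit]]] % [t [f lit] / [t [f lit] / [t [f id]]]]]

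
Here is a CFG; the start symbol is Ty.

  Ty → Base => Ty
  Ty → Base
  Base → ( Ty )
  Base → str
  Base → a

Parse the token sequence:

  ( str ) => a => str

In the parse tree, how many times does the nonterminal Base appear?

[Ty [Base ( [Ty [Base str]] )] => [Ty [Base a] => [Ty [Base str]]]]

4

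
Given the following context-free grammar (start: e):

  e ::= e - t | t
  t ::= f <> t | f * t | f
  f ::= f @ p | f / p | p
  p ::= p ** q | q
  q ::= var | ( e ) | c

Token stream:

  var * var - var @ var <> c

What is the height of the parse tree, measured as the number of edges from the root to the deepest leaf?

[e [e [t [f [p [q var]]] * [t [f [p [q var]]]]]] - [t [f [f [p [q var]]] @ [p [q var]]] <> [t [f [p [q c]]]]]]

7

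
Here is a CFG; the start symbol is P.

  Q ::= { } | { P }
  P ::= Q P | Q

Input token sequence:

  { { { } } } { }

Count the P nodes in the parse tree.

[P [Q { [P [Q { [P [Q { }]] }]] }] [P [Q { }]]]

4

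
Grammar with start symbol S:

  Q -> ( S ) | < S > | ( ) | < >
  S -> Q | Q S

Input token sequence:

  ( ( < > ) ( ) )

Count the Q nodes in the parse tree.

4

[S [Q ( [S [Q ( [S [Q < >]] )] [S [Q ( )]]] )]]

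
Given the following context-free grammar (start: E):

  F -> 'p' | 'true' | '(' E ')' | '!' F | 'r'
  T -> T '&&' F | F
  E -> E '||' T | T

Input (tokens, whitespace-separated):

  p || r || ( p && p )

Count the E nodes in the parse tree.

[E [E [E [T [F p]]] || [T [F r]]] || [T [F ( [E [T [T [F p]] && [F p]]] )]]]

4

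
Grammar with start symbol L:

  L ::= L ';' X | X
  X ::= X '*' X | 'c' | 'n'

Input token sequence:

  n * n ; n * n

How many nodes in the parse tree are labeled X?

6

[L [L [X [X n] * [X n]]] ; [X [X n] * [X n]]]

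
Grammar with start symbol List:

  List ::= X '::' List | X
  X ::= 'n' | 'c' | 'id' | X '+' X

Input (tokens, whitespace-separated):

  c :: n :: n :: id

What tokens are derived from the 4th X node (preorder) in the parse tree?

id

[List [X c] :: [List [X n] :: [List [X n] :: [List [X id]]]]]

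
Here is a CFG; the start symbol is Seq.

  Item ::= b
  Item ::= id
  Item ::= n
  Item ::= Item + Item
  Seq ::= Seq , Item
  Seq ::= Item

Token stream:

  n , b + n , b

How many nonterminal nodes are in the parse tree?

[Seq [Seq [Seq [Item n]] , [Item [Item b] + [Item n]]] , [Item b]]

8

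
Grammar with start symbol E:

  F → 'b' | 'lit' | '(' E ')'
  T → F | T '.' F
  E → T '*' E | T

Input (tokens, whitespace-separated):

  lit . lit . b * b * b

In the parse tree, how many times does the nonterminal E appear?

[E [T [T [T [F lit]] . [F lit]] . [F b]] * [E [T [F b]] * [E [T [F b]]]]]

3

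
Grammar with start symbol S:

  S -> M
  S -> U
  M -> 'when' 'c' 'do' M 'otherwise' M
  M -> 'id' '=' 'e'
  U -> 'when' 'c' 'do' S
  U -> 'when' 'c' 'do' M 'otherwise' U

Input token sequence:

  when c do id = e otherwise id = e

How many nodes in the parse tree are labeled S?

1

[S [M when c do [M id = e] otherwise [M id = e]]]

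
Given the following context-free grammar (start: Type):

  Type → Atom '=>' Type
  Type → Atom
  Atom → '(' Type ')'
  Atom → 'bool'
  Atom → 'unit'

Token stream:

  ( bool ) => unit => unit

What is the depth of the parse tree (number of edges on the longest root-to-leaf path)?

4

[Type [Atom ( [Type [Atom bool]] )] => [Type [Atom unit] => [Type [Atom unit]]]]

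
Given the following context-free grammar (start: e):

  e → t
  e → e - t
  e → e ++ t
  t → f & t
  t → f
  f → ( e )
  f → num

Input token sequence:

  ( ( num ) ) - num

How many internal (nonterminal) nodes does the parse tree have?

12

[e [e [t [f ( [e [t [f ( [e [t [f num]]] )]]] )]]] - [t [f num]]]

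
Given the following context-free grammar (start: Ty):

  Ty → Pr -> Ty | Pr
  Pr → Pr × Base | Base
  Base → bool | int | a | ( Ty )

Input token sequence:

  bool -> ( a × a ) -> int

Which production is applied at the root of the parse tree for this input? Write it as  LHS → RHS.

Ty → Pr -> Ty

[Ty [Pr [Base bool]] -> [Ty [Pr [Base ( [Ty [Pr [Pr [Base a]] × [Base a]]] )]] -> [Ty [Pr [Base int]]]]]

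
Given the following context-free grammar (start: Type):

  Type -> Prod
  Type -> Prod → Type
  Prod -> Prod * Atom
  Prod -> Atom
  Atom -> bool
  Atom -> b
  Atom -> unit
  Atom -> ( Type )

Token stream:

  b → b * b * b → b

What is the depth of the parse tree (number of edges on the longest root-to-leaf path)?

[Type [Prod [Atom b]] → [Type [Prod [Prod [Prod [Atom b]] * [Atom b]] * [Atom b]] → [Type [Prod [Atom b]]]]]

6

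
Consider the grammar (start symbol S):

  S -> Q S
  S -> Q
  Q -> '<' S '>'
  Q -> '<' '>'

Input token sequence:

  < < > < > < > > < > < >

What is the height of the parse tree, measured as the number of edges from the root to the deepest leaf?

6

[S [Q < [S [Q < >] [S [Q < >] [S [Q < >]]]] >] [S [Q < >] [S [Q < >]]]]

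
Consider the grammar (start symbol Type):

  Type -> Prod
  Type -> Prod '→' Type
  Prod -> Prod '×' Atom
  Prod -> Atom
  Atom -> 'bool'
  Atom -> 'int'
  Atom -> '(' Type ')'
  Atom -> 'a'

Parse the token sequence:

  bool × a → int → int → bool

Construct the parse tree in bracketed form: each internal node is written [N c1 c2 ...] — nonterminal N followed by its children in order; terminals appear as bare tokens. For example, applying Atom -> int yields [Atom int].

[Type [Prod [Prod [Atom bool]] × [Atom a]] → [Type [Prod [Atom int]] → [Type [Prod [Atom int]] → [Type [Prod [Atom bool]]]]]]

Type
Prod → Type
Prod × Atom → Type
Atom × Atom → Type
bool × Atom → Type
bool × a → Type
bool × a → Prod → Type
bool × a → Atom → Type
bool × a → int → Type
bool × a → int → Prod → Type
bool × a → int → Atom → Type
bool × a → int → int → Type
bool × a → int → int → Prod
bool × a → int → int → Atom
bool × a → int → int → bool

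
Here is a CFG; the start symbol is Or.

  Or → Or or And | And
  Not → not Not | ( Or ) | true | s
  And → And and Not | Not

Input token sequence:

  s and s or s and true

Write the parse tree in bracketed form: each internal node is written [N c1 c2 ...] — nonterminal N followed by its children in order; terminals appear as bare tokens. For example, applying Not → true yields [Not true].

Or
Or or And
And or And
And and Not or And
Not and Not or And
s and Not or And
s and s or And
s and s or And and Not
s and s or Not and Not
s and s or s and Not
s and s or s and true

[Or [Or [And [And [Not s]] and [Not s]]] or [And [And [Not s]] and [Not true]]]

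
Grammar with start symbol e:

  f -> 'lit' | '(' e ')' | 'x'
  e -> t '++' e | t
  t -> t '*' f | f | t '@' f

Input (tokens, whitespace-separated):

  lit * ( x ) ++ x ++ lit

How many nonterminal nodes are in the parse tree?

14

[e [t [t [f lit]] * [f ( [e [t [f x]]] )]] ++ [e [t [f x]] ++ [e [t [f lit]]]]]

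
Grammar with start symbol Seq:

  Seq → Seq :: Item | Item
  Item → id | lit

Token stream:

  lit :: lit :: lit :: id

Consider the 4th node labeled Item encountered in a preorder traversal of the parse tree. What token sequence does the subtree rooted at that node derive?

id

[Seq [Seq [Seq [Seq [Item lit]] :: [Item lit]] :: [Item lit]] :: [Item id]]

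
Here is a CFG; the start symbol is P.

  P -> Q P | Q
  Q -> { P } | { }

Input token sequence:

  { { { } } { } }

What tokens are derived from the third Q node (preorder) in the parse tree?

{ }

[P [Q { [P [Q { [P [Q { }]] }] [P [Q { }]]] }]]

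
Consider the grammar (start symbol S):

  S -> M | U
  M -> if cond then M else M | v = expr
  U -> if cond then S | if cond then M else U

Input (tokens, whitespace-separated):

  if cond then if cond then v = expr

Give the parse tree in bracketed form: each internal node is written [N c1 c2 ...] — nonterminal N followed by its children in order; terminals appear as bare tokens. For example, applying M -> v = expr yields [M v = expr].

S
U
if cond then S
if cond then U
if cond then if cond then S
if cond then if cond then M
if cond then if cond then v = expr

[S [U if cond then [S [U if cond then [S [M v = expr]]]]]]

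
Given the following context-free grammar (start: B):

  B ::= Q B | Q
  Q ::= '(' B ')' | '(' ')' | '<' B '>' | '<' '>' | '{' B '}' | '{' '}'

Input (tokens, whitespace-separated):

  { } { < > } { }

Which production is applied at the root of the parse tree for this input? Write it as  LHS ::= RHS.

[B [Q { }] [B [Q { [B [Q < >]] }] [B [Q { }]]]]

B ::= Q B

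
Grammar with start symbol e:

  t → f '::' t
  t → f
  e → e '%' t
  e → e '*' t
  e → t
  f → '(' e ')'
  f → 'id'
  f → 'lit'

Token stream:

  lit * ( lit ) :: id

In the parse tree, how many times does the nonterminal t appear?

[e [e [t [f lit]]] * [t [f ( [e [t [f lit]]] )] :: [t [f id]]]]

4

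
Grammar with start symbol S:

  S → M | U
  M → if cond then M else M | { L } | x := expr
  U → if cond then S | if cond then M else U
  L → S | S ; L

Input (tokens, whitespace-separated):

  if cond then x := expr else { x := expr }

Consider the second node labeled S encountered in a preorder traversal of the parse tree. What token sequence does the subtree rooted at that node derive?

[S [M if cond then [M x := expr] else [M { [L [S [M x := expr]]] }]]]

x := expr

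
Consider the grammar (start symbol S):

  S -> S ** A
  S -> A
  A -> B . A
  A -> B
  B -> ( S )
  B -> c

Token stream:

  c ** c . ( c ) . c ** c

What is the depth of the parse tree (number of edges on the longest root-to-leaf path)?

[S [S [S [A [B c]]] ** [A [B c] . [A [B ( [S [A [B c]]] )] . [A [B c]]]]] ** [A [B c]]]

8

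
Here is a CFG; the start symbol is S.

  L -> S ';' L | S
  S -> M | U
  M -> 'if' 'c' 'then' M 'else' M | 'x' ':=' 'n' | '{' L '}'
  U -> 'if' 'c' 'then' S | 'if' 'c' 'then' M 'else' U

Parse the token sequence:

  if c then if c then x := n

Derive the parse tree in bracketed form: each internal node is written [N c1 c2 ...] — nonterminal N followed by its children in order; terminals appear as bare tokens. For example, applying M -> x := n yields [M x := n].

S
U
if c then S
if c then U
if c then if c then S
if c then if c then M
if c then if c then x := n

[S [U if c then [S [U if c then [S [M x := n]]]]]]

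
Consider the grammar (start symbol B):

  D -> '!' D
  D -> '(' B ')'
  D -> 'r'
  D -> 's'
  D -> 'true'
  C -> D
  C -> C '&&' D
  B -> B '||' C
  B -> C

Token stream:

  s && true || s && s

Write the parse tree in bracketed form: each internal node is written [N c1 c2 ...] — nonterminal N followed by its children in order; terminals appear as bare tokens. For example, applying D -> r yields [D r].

[B [B [C [C [D s]] && [D true]]] || [C [C [D s]] && [D s]]]

B
B || C
C || C
C && D || C
D && D || C
s && D || C
s && true || C
s && true || C && D
s && true || D && D
s && true || s && D
s && true || s && s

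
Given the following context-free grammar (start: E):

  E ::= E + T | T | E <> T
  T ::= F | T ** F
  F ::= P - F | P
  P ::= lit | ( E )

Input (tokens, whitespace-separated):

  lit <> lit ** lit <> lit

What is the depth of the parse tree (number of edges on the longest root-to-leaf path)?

6

[E [E [E [T [F [P lit]]]] <> [T [T [F [P lit]]] ** [F [P lit]]]] <> [T [F [P lit]]]]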